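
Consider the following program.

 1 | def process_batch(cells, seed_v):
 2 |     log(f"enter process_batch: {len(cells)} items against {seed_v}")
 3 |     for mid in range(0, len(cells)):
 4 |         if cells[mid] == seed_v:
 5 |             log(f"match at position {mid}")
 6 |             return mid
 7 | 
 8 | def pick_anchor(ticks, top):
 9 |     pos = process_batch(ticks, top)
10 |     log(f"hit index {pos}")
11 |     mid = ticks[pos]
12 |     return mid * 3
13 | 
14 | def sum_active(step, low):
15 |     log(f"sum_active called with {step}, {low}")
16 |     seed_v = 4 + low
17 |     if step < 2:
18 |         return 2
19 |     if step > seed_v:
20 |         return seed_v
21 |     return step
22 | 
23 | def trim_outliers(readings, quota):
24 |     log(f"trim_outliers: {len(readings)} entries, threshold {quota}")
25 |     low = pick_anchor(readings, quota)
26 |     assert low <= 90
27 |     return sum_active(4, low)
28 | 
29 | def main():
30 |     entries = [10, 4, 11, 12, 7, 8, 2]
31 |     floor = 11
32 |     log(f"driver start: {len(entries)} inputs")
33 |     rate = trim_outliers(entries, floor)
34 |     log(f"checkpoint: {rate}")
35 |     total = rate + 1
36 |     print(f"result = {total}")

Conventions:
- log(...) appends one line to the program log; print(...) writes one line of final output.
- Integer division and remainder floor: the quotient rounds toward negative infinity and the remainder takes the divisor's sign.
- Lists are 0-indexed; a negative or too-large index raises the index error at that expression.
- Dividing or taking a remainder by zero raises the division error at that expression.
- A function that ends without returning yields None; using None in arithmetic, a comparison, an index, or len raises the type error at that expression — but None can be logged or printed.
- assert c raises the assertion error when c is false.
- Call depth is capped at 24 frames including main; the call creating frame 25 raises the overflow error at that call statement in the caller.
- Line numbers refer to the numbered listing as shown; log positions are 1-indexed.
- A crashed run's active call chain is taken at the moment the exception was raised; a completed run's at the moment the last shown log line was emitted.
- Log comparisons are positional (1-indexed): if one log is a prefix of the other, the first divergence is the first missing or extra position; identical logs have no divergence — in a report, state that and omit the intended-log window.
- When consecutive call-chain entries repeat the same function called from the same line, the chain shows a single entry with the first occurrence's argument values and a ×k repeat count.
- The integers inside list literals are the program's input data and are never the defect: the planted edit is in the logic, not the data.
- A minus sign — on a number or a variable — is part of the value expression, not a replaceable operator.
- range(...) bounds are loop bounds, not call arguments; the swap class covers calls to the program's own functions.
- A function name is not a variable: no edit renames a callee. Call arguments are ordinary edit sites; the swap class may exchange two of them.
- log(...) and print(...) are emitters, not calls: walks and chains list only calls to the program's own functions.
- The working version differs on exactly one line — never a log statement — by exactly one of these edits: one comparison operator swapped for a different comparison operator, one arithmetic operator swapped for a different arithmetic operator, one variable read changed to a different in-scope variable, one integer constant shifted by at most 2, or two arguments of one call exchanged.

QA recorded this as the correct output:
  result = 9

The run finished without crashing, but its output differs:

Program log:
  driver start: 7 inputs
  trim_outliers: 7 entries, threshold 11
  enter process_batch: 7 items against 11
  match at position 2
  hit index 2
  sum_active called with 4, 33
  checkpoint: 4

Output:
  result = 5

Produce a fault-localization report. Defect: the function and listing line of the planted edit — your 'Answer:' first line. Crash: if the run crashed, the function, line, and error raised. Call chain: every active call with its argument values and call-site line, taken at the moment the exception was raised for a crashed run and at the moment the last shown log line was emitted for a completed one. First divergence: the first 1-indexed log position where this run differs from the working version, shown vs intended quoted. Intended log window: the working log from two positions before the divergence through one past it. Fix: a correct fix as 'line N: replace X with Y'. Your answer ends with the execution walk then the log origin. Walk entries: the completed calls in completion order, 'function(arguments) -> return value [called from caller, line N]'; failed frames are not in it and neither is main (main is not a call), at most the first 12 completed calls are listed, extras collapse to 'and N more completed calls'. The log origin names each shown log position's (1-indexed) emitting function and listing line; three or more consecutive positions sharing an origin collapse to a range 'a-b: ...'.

Answer: the defect is in trim_outliers at line 27.
Core observation: The log first diverges at position 6: the faulty run prints 'sum_active called with 4, 33' where the working version prints 'sum_active called with 33, 4'.
Call chain: main.
First divergence: at position 6 the run shows 'sum_active called with 4, 33' where the working version logs 'sum_active called with 33, 4'.
Intended log window:
  4: match at position 2
  5: hit index 2
  6: sum_active called with 33, 4
  7: checkpoint: 8
Execution walk:
  process_batch([10, 4, 11, 12, 7, 8, 2], 11) -> 2  [called from pick_anchor, line 9]
  pick_anchor([10, 4, 11, 12, 7, 8, 2], 11) -> 33  [called from trim_outliers, line 25]
  sum_active(4, 33) -> 4  [called from trim_outliers, line 27]
  trim_outliers([10, 4, 11, 12, 7, 8, 2], 11) -> 4  [called from main, line 33]
Log origin:
  1 — main, line 32
  2 — trim_outliers, line 24
  3 — process_batch, line 2
  4 — process_batch, line 5
  5 — pick_anchor, line 10
  6 — sum_active, line 15
  7 — main, line 34
A correct fix: line 27: replace `sum_active(4, low)` with `sum_active(low, 4)`.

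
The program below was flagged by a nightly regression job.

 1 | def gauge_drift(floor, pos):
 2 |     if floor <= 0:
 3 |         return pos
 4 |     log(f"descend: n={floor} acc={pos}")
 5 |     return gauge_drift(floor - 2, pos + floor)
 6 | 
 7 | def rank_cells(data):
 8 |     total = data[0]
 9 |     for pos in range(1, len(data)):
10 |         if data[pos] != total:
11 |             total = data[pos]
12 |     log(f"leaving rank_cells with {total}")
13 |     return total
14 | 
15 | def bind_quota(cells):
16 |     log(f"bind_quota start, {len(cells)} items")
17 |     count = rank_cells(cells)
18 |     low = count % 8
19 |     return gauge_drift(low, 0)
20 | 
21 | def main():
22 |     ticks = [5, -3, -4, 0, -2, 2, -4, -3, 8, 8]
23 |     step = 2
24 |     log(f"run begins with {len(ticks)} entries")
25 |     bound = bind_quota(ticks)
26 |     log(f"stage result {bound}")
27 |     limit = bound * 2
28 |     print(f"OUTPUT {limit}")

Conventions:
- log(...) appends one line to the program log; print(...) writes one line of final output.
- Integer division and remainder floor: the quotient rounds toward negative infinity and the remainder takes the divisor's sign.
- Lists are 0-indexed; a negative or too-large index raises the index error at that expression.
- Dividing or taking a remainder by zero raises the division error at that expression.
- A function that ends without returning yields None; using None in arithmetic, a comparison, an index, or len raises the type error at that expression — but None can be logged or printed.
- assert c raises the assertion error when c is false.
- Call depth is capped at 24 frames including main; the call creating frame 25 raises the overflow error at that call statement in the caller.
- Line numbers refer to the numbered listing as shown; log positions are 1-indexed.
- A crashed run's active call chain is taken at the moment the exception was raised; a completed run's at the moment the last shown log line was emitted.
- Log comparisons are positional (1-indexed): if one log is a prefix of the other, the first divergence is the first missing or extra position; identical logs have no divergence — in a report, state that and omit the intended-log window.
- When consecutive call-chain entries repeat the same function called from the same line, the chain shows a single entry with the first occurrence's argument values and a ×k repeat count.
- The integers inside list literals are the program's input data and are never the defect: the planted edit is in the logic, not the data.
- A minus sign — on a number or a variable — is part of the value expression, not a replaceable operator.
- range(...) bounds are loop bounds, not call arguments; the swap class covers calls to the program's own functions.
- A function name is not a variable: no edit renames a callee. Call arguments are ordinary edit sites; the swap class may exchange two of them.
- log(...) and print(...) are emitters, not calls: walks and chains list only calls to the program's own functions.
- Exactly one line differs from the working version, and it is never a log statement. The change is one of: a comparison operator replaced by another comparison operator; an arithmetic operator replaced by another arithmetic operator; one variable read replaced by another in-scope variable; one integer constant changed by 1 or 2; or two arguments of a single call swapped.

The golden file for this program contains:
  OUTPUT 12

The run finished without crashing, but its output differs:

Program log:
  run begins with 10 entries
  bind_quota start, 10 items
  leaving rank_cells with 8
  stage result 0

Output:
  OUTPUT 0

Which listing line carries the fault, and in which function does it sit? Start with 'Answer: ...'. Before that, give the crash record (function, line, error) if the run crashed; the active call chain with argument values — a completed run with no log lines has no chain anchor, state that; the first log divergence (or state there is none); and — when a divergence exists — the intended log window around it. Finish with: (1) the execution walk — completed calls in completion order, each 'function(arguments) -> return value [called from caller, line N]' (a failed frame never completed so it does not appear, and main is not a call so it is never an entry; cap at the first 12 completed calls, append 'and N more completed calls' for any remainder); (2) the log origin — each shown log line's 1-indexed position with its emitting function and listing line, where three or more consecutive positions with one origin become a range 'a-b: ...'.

Answer: the defect is in rank_cells at line 10.
Key fact: Log line 3 is where behavior first shows: 'leaving rank_cells with 8' appears instead of 'leaving rank_cells with -4'.
Call chain: main.
First divergence: at position 3 the run shows 'leaving rank_cells with 8' where the working version logs 'leaving rank_cells with -4'.
Intended log window:
  1: run begins with 10 entries
  2: bind_quota start, 10 items
  3: leaving rank_cells with -4
  4: descend: n=4 acc=0
Execution walk:
  rank_cells([5, -3, -4, 0, -2, 2, -4, -3, 8, 8]) -> 8  [called from bind_quota, line 17]
  gauge_drift(0, 0) -> 0  [called from bind_quota, line 19]
  bind_quota([5, -3, -4, 0, -2, 2, -4, -3, 8, 8]) -> 0  [called from main, line 25]
Log line origins:
  1: logged in main at line 24
  2: logged in bind_quota at line 16
  3: logged in rank_cells at line 12
  4: logged in main at line 26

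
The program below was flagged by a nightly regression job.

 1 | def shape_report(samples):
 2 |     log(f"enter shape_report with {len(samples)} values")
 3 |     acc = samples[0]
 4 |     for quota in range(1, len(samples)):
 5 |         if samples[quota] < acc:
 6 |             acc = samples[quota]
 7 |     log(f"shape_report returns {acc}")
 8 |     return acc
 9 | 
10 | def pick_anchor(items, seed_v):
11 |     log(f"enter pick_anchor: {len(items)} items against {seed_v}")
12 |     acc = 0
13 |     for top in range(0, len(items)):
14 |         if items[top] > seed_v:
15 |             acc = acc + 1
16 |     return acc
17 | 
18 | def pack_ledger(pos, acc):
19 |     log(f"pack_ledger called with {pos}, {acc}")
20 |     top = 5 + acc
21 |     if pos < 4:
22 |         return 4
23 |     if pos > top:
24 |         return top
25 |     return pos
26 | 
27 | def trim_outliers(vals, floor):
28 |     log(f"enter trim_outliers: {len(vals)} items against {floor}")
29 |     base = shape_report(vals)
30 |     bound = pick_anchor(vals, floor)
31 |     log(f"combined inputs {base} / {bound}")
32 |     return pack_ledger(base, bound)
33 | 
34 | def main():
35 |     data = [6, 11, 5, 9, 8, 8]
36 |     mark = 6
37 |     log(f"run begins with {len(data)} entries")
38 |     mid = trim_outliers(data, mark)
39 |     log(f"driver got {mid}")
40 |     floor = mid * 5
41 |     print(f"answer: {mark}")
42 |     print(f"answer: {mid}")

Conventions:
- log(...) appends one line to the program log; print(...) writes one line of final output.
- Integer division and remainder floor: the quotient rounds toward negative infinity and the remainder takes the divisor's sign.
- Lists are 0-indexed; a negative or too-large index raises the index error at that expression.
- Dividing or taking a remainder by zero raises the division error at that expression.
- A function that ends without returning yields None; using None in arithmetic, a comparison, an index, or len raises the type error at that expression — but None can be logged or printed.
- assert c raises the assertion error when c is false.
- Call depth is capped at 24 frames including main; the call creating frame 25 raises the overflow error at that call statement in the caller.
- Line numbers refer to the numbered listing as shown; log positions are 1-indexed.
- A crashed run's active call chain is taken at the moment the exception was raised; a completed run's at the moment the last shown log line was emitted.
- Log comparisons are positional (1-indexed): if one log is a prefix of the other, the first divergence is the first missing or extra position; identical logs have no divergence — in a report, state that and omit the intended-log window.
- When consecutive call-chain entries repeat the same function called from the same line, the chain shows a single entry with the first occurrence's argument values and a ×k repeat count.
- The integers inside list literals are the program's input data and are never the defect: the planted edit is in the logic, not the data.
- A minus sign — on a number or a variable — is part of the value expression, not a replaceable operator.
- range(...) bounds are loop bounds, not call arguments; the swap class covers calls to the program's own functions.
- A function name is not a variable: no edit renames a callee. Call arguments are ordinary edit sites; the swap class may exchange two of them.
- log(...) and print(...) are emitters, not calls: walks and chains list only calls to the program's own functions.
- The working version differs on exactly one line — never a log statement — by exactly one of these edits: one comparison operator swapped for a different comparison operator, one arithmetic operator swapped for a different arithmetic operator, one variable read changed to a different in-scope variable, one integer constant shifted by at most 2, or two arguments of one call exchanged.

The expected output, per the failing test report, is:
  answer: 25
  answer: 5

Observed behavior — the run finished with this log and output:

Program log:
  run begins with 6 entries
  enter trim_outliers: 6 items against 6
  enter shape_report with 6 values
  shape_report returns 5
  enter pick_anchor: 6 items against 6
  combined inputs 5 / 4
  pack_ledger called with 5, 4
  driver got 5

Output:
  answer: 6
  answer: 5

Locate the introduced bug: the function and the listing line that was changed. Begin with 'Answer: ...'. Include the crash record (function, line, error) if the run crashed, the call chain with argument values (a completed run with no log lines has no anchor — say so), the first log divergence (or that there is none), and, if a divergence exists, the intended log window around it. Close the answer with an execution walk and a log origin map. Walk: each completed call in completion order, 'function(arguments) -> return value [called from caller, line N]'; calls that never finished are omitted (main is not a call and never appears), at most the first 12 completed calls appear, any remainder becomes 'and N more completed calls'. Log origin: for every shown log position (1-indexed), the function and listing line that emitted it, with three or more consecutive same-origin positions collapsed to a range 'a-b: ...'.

Answer: the defect is in main at line 41.
Key fact: Nothing in the log betrays the bug — only the output does.
Call chain: main.
First divergence: none (the log streams are identical).
Execution walk:
  shape_report([6, 11, 5, 9, 8, 8]) -> 5  [called from trim_outliers, line 29]
  pick_anchor([6, 11, 5, 9, 8, 8], 6) -> 4  [called from trim_outliers, line 30]
  pack_ledger(5, 4) -> 5  [called from trim_outliers, line 32]
  trim_outliers([6, 11, 5, 9, 8, 8], 6) -> 5  [called from main, line 38]
Log origin:
  1: emitted by main (line 37)
  2: emitted by trim_outliers (line 28)
  3: emitted by shape_report (line 2)
  4: emitted by shape_report (line 7)
  5: emitted by pick_anchor (line 11)
  6: emitted by trim_outliers (line 31)
  7: emitted by pack_ledger (line 19)
  8: emitted by main (line 39)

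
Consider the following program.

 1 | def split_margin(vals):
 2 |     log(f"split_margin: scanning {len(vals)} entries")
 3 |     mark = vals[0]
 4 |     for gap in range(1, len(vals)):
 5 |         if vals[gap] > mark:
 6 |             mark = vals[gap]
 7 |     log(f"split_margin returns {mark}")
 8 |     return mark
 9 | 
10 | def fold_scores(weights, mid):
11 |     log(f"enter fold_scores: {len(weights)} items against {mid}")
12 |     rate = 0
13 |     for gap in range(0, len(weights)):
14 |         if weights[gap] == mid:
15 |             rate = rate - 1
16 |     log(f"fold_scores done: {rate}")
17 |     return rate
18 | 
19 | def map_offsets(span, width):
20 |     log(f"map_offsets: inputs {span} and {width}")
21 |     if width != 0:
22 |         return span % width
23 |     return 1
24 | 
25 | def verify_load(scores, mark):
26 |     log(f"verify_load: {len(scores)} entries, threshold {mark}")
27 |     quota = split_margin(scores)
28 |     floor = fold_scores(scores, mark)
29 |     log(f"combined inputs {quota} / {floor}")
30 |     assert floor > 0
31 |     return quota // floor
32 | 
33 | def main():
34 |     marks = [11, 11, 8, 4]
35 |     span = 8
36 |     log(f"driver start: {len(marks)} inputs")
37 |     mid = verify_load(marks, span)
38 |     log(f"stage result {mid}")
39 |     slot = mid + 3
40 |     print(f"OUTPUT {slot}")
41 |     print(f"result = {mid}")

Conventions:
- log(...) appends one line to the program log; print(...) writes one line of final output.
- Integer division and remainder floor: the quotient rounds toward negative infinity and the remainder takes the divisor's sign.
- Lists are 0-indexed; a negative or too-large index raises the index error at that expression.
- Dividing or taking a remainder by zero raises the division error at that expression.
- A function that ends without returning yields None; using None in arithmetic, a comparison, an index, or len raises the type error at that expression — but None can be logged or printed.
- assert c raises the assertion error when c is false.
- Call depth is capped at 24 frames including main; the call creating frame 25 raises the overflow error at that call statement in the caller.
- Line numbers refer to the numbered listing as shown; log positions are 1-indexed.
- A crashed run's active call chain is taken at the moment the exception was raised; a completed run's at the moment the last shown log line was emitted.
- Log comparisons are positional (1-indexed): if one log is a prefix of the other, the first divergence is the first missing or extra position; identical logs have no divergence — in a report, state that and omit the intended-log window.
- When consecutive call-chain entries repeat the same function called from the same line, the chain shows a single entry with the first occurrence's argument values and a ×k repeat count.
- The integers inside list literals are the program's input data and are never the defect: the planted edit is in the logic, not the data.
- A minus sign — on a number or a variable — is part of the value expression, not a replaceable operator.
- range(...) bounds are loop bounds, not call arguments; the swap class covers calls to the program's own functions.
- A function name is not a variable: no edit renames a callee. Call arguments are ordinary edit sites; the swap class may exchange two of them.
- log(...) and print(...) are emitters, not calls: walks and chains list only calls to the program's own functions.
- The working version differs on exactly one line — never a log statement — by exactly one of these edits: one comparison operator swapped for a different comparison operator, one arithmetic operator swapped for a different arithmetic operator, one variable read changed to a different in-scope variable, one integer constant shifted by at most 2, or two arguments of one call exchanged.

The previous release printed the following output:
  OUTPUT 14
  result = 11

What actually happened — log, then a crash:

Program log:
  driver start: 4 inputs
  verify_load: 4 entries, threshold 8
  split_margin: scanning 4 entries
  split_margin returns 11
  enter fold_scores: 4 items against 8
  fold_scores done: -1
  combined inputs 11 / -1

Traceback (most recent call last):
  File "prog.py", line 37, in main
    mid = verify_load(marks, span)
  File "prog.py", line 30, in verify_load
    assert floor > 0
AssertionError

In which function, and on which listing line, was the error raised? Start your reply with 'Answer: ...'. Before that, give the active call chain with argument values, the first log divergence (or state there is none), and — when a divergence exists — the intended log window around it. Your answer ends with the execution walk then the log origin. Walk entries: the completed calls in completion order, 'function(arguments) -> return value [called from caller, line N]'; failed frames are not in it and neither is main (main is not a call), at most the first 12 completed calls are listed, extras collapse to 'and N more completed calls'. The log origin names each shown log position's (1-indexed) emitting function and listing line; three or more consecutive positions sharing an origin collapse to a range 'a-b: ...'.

Answer: the error was raised in verify_load, line 30.
Key observation: At log position 6 the runs split — shown 'fold_scores done: -1', but the working version logs 'fold_scores done: 1'.
Call chain: main -> verify_load([11, 11, 8, 4], 8) (called at line 37).
First divergence: position 6 — the shown line 'fold_scores done: -1' should read 'fold_scores done: 1'.
Intended log window:
  4: split_margin returns 11
  5: enter fold_scores: 4 items against 8
  6: fold_scores done: 1
  7: combined inputs 11 / 1
Execution walk:
  split_margin([11, 11, 8, 4]) -> 11  [called from verify_load, line 27]
  fold_scores([11, 11, 8, 4], 8) -> -1  [called from verify_load, line 28]
Log origins:
  1 — main, line 36
  2 — verify_load, line 26
  3 — split_margin, line 2
  4 — split_margin, line 7
  5 — fold_scores, line 11
  6 — fold_scores, line 16
  7 — verify_load, line 29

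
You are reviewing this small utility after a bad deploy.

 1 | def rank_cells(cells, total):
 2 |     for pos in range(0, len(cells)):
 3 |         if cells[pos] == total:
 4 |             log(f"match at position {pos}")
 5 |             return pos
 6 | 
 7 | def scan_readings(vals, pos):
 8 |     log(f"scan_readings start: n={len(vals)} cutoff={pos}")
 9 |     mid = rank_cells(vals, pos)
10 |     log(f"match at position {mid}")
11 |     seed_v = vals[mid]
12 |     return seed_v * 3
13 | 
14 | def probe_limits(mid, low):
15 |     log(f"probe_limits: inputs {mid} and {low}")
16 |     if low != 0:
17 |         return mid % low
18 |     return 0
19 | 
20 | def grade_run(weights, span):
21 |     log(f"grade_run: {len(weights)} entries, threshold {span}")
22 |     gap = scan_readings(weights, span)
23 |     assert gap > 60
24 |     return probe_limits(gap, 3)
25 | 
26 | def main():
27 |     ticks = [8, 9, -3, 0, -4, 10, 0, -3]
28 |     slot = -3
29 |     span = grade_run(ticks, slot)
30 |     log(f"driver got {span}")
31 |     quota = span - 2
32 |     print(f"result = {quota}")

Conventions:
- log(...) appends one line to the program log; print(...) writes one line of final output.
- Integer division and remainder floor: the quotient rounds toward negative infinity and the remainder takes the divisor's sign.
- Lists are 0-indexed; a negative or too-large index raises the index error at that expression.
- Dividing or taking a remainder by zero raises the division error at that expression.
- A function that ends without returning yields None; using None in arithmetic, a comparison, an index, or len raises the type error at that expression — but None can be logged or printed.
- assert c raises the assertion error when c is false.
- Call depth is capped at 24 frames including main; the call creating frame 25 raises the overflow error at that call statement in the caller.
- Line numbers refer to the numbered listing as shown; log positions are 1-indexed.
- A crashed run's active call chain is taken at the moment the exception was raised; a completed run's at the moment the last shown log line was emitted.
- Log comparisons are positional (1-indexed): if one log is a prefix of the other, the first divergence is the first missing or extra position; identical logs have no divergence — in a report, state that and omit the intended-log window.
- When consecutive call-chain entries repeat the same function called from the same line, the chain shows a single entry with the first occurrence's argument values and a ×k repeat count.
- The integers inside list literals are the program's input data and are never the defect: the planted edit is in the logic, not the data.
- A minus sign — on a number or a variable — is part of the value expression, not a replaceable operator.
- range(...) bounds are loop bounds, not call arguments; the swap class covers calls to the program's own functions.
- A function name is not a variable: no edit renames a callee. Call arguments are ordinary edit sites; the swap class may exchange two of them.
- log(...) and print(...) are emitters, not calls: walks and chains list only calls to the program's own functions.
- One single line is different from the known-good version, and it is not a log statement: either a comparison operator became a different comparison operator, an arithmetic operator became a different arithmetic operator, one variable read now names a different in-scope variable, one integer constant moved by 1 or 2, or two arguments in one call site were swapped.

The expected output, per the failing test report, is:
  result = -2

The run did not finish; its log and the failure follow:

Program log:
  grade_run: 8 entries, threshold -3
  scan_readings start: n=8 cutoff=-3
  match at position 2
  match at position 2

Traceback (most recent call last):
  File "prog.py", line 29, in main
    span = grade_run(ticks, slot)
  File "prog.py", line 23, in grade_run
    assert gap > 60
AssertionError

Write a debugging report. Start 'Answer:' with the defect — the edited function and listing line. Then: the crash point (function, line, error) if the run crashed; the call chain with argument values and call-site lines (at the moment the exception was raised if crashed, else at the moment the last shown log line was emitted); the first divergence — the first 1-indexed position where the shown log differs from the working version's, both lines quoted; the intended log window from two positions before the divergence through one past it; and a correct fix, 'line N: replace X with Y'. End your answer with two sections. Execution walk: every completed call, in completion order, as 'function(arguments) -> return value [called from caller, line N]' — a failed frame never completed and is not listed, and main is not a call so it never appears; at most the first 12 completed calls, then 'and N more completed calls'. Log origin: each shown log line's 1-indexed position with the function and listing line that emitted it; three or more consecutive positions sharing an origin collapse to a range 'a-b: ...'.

Answer: the defect is in grade_run at line 23.
Key fact: The shown log is a 4-line prefix of the intended one, whose next entry is 'probe_limits: inputs -9 and 3'.
Crash: grade_run, line 23, AssertionError.
Call chain: main -> grade_run([8, 9, -3, 0, -4, 10, 0, -3], -3) (called at line 29).
First divergence: position 5; the shown log stops at 4 lines while the working version next logs 'probe_limits: inputs -9 and 3'.
Intended log window:
  3: match at position 2
  4: match at position 2
  5: probe_limits: inputs -9 and 3
  6: driver got 0
Execution walk:
  rank_cells([8, 9, -3, 0, -4, 10, 0, -3], -3) -> 2  [called from scan_readings, line 9]
  scan_readings([8, 9, -3, 0, -4, 10, 0, -3], -3) -> -9  [called from grade_run, line 22]
Log origin:
  1: emitted by grade_run (line 21)
  2: emitted by scan_readings (line 8)
  3: emitted by rank_cells (line 4)
  4: emitted by scan_readings (line 10)
A correct fix: line 23: replace `>` with `<=`.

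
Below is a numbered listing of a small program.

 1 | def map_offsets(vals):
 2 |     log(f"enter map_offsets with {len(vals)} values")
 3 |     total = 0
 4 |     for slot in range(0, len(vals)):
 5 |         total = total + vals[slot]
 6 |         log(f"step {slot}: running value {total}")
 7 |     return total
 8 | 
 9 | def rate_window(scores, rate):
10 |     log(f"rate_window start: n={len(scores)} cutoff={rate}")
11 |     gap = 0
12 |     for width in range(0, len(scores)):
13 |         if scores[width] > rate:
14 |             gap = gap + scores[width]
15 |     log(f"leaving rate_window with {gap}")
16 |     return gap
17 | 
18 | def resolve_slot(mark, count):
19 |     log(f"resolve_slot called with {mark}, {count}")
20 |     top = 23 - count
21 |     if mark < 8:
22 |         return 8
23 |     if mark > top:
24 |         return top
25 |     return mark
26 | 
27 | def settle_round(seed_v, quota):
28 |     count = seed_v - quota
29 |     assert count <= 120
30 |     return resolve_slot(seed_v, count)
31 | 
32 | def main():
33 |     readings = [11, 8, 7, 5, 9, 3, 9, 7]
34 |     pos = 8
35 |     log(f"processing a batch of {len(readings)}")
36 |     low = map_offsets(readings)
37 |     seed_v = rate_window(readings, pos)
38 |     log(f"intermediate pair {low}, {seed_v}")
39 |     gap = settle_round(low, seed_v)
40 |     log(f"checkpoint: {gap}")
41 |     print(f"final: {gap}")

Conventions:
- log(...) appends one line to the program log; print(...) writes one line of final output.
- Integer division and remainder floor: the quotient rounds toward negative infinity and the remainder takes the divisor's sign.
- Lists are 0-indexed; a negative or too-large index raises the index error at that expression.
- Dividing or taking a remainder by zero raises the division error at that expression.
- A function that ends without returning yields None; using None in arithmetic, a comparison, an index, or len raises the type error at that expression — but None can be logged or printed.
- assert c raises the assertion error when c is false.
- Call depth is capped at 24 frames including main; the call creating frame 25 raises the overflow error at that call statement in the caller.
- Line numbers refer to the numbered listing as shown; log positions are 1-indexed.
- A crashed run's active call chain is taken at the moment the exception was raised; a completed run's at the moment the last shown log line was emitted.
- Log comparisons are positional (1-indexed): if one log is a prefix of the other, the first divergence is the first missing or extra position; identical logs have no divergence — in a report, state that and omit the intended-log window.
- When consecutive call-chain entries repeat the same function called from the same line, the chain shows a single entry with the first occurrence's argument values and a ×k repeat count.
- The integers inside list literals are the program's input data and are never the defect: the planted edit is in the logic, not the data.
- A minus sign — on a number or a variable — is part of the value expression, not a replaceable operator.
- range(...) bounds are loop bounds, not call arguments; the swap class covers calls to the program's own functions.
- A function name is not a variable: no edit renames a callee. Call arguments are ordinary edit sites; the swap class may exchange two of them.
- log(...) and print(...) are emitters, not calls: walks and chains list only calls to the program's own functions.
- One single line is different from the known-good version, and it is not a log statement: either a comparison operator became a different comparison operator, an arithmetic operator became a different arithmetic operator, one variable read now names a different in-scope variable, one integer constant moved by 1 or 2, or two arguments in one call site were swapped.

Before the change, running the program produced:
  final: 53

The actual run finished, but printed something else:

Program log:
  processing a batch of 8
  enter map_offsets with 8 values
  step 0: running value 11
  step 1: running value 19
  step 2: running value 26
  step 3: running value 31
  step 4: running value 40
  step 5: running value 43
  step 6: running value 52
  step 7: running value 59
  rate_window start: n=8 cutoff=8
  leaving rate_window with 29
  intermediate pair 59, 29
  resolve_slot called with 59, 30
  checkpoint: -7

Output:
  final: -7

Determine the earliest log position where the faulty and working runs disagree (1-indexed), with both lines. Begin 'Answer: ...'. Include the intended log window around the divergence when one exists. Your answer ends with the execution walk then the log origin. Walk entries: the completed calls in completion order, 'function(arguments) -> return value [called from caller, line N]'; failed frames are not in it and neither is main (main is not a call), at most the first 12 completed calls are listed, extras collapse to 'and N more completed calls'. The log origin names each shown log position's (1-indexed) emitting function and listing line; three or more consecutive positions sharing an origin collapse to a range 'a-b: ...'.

Answer: position 15 — shown 'checkpoint: -7', intended 'checkpoint: 53'.
Intended log window:
  13: intermediate pair 59, 29
  14: resolve_slot called with 59, 30
  15: checkpoint: 53
Execution walk:
  map_offsets([11, 8, 7, 5, 9, 3, 9, 7]) -> 59  [called from main, line 36]
  rate_window([11, 8, 7, 5, 9, 3, 9, 7], 8) -> 29  [called from main, line 37]
  resolve_slot(59, 30) -> -7  [called from settle_round, line 30]
  settle_round(59, 29) -> -7  [called from main, line 39]
Log origins:
  1: logged in main at line 35
  2: logged in map_offsets at line 2
  3-10: logged in map_offsets at line 6
  11: logged in rate_window at line 10
  12: logged in rate_window at line 15
  13: logged in main at line 38
  14: logged in resolve_slot at line 19
  15: logged in main at line 40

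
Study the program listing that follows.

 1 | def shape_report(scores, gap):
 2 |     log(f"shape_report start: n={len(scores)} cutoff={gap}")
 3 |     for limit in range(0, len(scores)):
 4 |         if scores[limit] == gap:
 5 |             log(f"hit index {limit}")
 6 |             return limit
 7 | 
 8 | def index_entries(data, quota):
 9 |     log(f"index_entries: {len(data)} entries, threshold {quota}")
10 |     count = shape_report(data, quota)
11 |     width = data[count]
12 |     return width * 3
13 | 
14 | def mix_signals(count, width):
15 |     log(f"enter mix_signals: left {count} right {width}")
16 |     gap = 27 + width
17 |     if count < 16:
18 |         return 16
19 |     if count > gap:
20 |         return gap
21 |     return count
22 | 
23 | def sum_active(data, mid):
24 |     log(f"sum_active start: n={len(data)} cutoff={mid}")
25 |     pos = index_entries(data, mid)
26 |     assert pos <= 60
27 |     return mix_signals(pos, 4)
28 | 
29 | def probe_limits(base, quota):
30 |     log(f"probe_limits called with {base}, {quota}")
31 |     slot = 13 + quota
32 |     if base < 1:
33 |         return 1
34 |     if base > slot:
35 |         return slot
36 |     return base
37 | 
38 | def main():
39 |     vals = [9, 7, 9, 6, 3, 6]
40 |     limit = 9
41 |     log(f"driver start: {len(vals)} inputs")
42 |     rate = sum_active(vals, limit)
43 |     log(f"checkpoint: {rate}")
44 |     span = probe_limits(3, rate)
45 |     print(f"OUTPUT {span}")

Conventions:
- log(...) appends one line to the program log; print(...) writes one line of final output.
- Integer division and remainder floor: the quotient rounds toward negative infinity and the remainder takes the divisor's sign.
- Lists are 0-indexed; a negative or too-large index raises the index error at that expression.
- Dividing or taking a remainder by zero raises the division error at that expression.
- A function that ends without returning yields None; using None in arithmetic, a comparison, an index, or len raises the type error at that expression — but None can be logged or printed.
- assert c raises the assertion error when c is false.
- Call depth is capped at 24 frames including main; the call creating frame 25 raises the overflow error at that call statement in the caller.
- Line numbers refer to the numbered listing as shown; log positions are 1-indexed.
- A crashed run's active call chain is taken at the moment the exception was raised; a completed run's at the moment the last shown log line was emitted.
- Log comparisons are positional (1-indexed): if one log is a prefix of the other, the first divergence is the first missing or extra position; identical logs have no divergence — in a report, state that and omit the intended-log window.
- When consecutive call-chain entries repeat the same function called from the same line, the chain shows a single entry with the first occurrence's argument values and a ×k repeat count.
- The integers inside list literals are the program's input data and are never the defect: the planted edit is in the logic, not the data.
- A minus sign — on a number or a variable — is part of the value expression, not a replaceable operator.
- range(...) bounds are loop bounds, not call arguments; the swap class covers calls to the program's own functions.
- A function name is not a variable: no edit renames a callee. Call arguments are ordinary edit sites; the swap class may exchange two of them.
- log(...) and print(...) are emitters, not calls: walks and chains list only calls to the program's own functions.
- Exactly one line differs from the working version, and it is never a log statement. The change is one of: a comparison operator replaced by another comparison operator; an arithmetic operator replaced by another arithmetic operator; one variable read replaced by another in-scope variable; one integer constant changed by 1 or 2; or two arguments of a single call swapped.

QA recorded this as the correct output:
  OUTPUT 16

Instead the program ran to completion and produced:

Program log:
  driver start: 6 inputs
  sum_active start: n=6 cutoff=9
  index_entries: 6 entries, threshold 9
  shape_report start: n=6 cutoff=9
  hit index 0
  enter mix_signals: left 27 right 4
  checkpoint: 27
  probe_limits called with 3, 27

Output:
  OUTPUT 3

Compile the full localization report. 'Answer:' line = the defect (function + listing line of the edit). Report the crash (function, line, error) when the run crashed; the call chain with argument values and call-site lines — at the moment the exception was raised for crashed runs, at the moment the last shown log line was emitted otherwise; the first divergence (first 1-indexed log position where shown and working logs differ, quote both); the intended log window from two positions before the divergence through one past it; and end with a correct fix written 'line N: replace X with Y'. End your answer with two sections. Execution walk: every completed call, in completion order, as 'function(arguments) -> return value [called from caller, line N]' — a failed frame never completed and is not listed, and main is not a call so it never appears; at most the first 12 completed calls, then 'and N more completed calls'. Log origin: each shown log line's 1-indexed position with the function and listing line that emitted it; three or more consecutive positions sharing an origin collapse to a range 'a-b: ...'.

Answer: the defect is in main at line 44.
The tell: At log position 8 the runs split — shown 'probe_limits called with 3, 27', but the working version logs 'probe_limits called with 27, 3'.
Call chain: main -> probe_limits(3, 27) (called at line 44).
First divergence: position 8 — the shown line 'probe_limits called with 3, 27' should read 'probe_limits called with 27, 3'.
Intended log window:
  6: enter mix_signals: left 27 right 4
  7: checkpoint: 27
  8: probe_limits called with 27, 3
Execution walk:
  shape_report([9, 7, 9, 6, 3, 6], 9) -> 0  [called from index_entries, line 10]
  index_entries([9, 7, 9, 6, 3, 6], 9) -> 27  [called from sum_active, line 25]
  mix_signals(27, 4) -> 27  [called from sum_active, line 27]
  sum_active([9, 7, 9, 6, 3, 6], 9) -> 27  [called from main, line 42]
  probe_limits(3, 27) -> 3  [called from main, line 44]
Origin of each log line:
  1 — main, line 41
  2 — sum_active, line 24
  3 — index_entries, line 9
  4 — shape_report, line 2
  5 — shape_report, line 5
  6 — mix_signals, line 15
  7 — main, line 43
  8 — probe_limits, line 30
A correct fix: line 44: replace `probe_limits(3, rate)` with `probe_limits(rate, 3)`.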